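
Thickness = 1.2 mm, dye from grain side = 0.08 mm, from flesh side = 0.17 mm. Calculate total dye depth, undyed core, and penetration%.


Total dyed = 0.08 + 0.17 = 0.25 mm
Undyed core = 1.2 - 0.25 = 0.95 mm
Penetration = 0.25 / 1.2 x 100 = 20.8%


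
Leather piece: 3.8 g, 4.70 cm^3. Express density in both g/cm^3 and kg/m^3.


Density = 3.8 / 4.70 = 0.809 g/cm^3
Convert: 0.809 x 1000 = 809 kg/m^3


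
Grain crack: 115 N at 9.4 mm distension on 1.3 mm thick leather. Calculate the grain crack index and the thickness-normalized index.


Crack index = 115 / 9.4 = 12.2 N/mm
Normalized = 12.2 / 1.3 = 9.4 N/mm per mm


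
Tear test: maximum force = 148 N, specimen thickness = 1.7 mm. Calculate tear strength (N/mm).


87.1 N/mm


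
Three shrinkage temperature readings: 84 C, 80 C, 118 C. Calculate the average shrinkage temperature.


Average = (84 + 80 + 118) / 3
Average = 282 / 3 = 94.0 C


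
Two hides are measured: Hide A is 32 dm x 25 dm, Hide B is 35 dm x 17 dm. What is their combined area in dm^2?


1395 dm^2


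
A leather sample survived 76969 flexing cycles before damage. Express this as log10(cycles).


log10(76969) = 4.89


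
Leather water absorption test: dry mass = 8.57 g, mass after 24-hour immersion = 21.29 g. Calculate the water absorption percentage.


148.4%


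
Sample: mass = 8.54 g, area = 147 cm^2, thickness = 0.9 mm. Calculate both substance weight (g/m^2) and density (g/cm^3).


Substance weight = 581.0 g/m^2
Density = 0.646 g/cm^3

SW = 8.54 / 147 x 10000 = 581.0 g/m^2
Volume = 147 x 0.9 / 10 = 13.23 cm^3
Density = 8.54 / 13.23 = 0.646 g/cm^3


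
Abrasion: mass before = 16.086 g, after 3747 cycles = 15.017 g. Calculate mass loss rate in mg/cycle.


0.285 mg/cycle


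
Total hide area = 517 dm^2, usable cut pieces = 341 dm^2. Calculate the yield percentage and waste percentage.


Yield = 66.0%
Waste = 34.0%

Yield = 341 / 517 x 100 = 66.0%
Waste = 517 - 341 = 176 dm^2
Waste% = 100 - 66.0 = 34.0%


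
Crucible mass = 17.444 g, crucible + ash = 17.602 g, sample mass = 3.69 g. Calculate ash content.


Ash mass = 17.602 - 17.444 = 0.158 g
Ash% = 0.158 / 3.69 x 100 = 4.28%


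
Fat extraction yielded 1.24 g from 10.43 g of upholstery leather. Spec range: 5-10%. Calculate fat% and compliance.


Fat content = 11.9%
Compliant: No

Fat% = 1.24 / 10.43 x 100 = 11.9%
Spec range: 5-10%
Compliant: No


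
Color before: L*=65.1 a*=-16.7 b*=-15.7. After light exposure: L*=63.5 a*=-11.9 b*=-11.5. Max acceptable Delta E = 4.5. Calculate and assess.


dL = -1.6, da = 4.8, db = 4.2
dE = sqrt((-1.6)^2 + (4.8)^2 + (4.2)^2) = 6.58
Max = 4.5
Passes: No


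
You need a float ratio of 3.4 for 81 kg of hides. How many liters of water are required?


275.4 L

Water = hide weight x target ratio
Water = 81 x 3.4 = 275.4 L


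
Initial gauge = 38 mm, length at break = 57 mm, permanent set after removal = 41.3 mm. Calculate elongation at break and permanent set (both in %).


Elongation at break = 50.0%
Permanent set = 8.7%

Elongation at break = (57 - 38) / 38 x 100 = 50.0%
Permanent set = (41.3 - 38) / 38 x 100 = 8.7%


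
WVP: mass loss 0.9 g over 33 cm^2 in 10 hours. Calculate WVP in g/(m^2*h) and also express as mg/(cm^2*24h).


WVP = 0.9 / (33 x 10) x 10000 = 27.27 g/(m^2*h)
Mass loss in mg = 0.9 x 1000 = 900 mg
Per cm^2 per 24h in mg: 900 x 24 / (33 x 10) = 21600 / 330 = 65.45 mg/(cm^2*24h)


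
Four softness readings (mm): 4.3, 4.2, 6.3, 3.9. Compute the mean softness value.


Sum = 4.3 + 4.2 + 6.3 + 3.9
Mean = 18.7 / 4 = 4.68 mm


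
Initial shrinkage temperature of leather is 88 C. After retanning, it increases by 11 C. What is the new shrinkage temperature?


New Ts = 88 + 11 = 99 C


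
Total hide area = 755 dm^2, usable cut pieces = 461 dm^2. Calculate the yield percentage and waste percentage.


Yield = 61.1%
Waste = 38.9%

Yield = 461 / 755 x 100 = 61.1%
Waste = 755 - 461 = 294 dm^2
Waste% = 100 - 61.1 = 38.9%


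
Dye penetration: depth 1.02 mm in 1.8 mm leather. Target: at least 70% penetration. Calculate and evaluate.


Penetration = 56.7%
Meets target: No


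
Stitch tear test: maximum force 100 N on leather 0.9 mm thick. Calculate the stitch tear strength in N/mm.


Stitch tear strength = force / thickness
STS = 100 / 0.9 = 111.1 N/mm


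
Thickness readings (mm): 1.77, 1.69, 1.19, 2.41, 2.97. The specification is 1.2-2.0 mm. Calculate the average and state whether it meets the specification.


Sum = 10.03
Average = 10.03 / 5 = 2.01 mm
Specification range: 1.2 to 2.0 mm
Within spec: No


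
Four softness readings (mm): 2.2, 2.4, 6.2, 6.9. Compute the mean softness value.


Sum = 2.2 + 2.4 + 6.2 + 6.9
Mean = 17.7 / 4 = 4.43 mm


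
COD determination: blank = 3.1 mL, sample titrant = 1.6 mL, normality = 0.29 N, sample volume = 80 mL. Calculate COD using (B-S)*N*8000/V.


43.5 mg/L

COD = (3.1 - 1.6) x 0.29 x 8000 / 80
COD = 1.5 x 0.29 x 8000 / 80
COD = 43.5 mg/L


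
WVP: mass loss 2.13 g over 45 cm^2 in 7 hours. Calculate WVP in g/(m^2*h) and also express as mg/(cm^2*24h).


WVP = 2.13 / (45 x 7) x 10000 = 67.62 g/(m^2*h)
Mass loss in mg = 2.13 x 1000 = 2130 mg
Per cm^2 per 24h in mg: 2130 x 24 / (45 x 7) = 51120 / 315 = 162.29 mg/(cm^2*24h)


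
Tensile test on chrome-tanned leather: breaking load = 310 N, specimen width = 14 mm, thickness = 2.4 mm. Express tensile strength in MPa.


Cross-section = 14 x 2.4 = 33.6 mm^2
TS = 310 / 33.6 = 9.23 MPa
(1 N/mm^2 = 1 MPa)


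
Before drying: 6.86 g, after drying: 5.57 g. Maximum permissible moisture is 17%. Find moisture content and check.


MC = (6.86 - 5.57) / 6.86 x 100 = 18.8%
Maximum: 17%
Acceptable: No


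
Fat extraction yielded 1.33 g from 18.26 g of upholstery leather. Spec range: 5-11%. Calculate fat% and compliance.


Fat% = 1.33 / 18.26 x 100 = 7.3%
Spec range: 5-11%
Compliant: Yes


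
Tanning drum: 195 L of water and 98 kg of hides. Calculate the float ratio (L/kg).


2.0


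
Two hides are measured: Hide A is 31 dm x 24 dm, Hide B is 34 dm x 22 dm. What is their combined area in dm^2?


Hide A area = 31 x 24 = 744 dm^2
Hide B area = 34 x 22 = 748 dm^2
Total = 744 + 748 = 1492 dm^2


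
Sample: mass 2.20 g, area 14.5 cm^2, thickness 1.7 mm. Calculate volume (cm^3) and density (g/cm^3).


Volume = 2.465 cm^3
Density = 0.892 g/cm^3

Thickness in cm = 1.7 / 10 = 0.17 cm
Volume = 14.5 x 0.17 = 2.465 cm^3
Density = 2.20 / 2.465 = 0.892 g/cm^3


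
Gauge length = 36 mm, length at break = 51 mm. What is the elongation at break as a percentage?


41.7%


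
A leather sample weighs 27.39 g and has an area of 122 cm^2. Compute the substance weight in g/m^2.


Substance weight = mass / area x 10000
SW = 27.39 / 122 x 10000
SW = 2245.1 g/m^2


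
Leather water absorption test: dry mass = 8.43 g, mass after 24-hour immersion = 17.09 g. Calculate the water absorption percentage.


102.7%


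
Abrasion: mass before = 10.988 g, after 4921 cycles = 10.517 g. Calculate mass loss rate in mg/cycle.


0.096 mg/cycle

Mass loss = 10.988 - 10.517 = 0.471 g
Rate = 0.471 / 4921 x 1000 = 0.096 mg/cycle


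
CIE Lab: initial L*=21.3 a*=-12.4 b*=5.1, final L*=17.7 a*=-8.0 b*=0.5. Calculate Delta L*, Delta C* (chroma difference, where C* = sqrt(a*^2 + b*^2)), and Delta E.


Delta L* = 17.7 - 21.3 = -3.6
C1* = sqrt((-12.4)^2 + (5.1)^2) = 13.408
C2* = sqrt((-8.0)^2 + (0.5)^2) = 8.016
Delta C* = 8.016 - 13.408 = -5.39
Delta E = sqrt((-3.6)^2 + (4.4)^2 + (-4.6)^2) = 7.31


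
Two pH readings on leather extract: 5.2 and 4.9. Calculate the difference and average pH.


Difference = |5.2 - 4.9| = 0.3
Average = (5.2 + 4.9) / 2 = 5.05


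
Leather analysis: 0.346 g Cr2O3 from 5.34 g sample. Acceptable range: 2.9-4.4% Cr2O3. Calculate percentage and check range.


Cr2O3% = 0.346 / 5.34 x 100 = 6.48%
Acceptable range: 2.9 to 4.4%
Within range: No


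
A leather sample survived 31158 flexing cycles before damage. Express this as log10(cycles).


4.49

log10(31158) = 4.49


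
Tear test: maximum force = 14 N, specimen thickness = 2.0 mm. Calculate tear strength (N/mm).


Tear strength = force / thickness
Tear = 14 / 2.0 = 7.0 N/mm


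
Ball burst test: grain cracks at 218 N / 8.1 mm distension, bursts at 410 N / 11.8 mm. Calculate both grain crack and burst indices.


Crack index = 218 / 8.1 = 26.9 N/mm
Burst index = 410 / 11.8 = 34.7 N/mm


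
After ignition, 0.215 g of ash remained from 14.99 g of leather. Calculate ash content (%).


Ash% = 0.215 / 14.99 x 100
Ash% = 1.43%


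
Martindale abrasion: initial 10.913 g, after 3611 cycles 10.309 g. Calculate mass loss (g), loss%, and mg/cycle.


Loss = 10.913 - 10.309 = 0.604 g
Loss% = 0.604 / 10.913 x 100 = 5.53%
Rate = 0.604 / 3611 x 1000 = 0.167 mg/cycle


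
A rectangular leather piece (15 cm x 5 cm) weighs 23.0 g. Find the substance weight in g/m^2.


3066.7 g/m^2

Area = 15 x 5 = 75 cm^2
SW = 23.0 / 75 x 10000 = 3066.7 g/m^2


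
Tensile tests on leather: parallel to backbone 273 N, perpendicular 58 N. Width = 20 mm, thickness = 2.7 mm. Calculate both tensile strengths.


Parallel = 5.06 N/mm^2
Perpendicular = 1.07 N/mm^2


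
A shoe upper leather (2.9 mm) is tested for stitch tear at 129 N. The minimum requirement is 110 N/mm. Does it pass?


STS = 129 / 2.9 = 44.5 N/mm
Minimum required: 110 N/mm
Passes: No


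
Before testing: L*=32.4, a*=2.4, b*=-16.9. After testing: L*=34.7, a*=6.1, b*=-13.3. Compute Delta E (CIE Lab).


Delta E = 5.65


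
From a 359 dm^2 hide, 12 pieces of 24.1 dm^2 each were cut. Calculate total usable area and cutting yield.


Total usable = 12 x 24.1 = 289.2 dm^2
Yield = 289.2 / 359 x 100 = 80.6%


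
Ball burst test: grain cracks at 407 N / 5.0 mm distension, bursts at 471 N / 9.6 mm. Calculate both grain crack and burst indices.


Crack index = 81.4 N/mm
Burst index = 49.1 N/mm

Crack index = 407 / 5.0 = 81.4 N/mm
Burst index = 471 / 9.6 = 49.1 N/mm


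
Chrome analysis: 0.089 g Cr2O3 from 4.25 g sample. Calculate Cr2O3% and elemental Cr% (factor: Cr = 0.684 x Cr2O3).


Cr2O3 = 2.09%
Cr = 1.43%

Cr2O3% = 0.089 / 4.25 x 100 = 2.09%
Cr% = 2.09 x 0.684 = 1.43%


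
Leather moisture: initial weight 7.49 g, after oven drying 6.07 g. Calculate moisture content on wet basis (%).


19.0%

Moisture = 7.49 - 6.07 = 1.42 g
MC = 1.42 / 7.49 x 100 = 19.0%


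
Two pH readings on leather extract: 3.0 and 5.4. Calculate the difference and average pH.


Difference = 2.4
Average pH = 4.20


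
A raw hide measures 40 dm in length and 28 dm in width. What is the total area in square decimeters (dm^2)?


Area = length x width
Area = 40 x 28 = 1120 dm^2


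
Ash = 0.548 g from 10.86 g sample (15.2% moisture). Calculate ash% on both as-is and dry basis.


As-is ash = 5.05%
Dry-basis ash = 5.95%

As-is ash% = 0.548 / 10.86 x 100 = 5.05%
Dry mass = 10.86 x (100 - 15.2) / 100 = 9.20928 g
Dry-basis ash% = 0.548 / 9.20928 x 100 = 5.95%


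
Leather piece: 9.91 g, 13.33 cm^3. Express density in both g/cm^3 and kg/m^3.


Density = 9.91 / 13.33 = 0.743 g/cm^3
Convert: 0.743 x 1000 = 743 kg/m^3


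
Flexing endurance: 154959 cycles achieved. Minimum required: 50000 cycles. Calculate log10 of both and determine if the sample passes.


log10(154959) = 5.19
log10(50000) = 4.70
Passes: Yes


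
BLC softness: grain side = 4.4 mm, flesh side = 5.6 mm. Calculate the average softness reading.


5.00 mm


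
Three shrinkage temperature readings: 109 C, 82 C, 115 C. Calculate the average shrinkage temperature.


Average = (109 + 82 + 115) / 3
Average = 306 / 3 = 102.0 C


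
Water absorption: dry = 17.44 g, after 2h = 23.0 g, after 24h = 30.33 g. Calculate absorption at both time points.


WA (2h) = (23.0 - 17.44) / 17.44 x 100 = 31.9%
WA (24h) = (30.33 - 17.44) / 17.44 x 100 = 73.9%


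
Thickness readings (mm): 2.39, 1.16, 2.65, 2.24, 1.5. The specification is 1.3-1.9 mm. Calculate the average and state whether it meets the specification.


Sum = 9.94
Average = 9.94 / 5 = 1.99 mm
Specification range: 1.3 to 1.9 mm
Within spec: No


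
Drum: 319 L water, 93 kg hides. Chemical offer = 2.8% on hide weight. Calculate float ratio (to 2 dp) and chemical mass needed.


Float ratio = 319 / 93 = 3.43
Chemical = 93 x 2.8 / 100 = 2.604 kg


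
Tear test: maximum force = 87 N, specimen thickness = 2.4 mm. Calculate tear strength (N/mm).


36.3 N/mm

Tear strength = force / thickness
Tear = 87 / 2.4 = 36.3 N/mm


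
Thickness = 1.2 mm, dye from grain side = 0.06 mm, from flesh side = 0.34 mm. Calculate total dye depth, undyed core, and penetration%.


Total dyed = 0.40 mm
Undyed core = 0.80 mm
Penetration = 33.3%

Total dyed = 0.06 + 0.34 = 0.40 mm
Undyed core = 1.2 - 0.40 = 0.80 mm
Penetration = 0.40 / 1.2 x 100 = 33.3%


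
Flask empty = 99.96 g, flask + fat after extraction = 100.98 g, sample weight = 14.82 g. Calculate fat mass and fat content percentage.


Fat mass = 1.02 g
Fat content = 6.9%

Fat mass = 100.98 - 99.96 = 1.02 g
Fat% = 1.02 / 14.82 x 100 = 6.9%


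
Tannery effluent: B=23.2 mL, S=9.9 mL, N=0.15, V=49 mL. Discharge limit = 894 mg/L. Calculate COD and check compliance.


COD = (23.2 - 9.9) x 0.15 x 8000 / 49 = 325.7 mg/L
Limit: 894 mg/L
Compliant: Yes


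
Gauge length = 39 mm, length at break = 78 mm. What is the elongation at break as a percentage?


Extension = 78 - 39 = 39 mm
Elongation = 39 / 39 x 100 = 100.0%


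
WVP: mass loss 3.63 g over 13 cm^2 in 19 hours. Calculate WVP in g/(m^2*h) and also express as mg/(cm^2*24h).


WVP = 146.96 g/(m^2*h)
Daily rate = 352.71 mg/(cm^2*24h)

WVP = 3.63 / (13 x 19) x 10000 = 146.96 g/(m^2*h)
Mass loss in mg = 3.63 x 1000 = 3630 mg
Per cm^2 per 24h in mg: 3630 x 24 / (13 x 19) = 87120 / 247 = 352.71 mg/(cm^2*24h)


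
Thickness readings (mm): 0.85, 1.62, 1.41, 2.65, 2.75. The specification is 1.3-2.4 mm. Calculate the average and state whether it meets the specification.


Average = 1.86 mm
Within specification: Yes

Sum = 9.28
Average = 9.28 / 5 = 1.86 mm
Specification range: 1.3 to 2.4 mm
Within spec: Yes


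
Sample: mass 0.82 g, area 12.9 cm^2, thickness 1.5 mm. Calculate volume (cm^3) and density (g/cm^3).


Thickness in cm = 1.5 / 10 = 0.15 cm
Volume = 12.9 x 0.15 = 1.935 cm^3
Density = 0.82 / 1.935 = 0.424 g/cm^3


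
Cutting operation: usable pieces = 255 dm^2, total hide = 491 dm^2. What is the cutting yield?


51.9%

Yield = usable / total x 100
Yield = 255 / 491 x 100 = 51.9%


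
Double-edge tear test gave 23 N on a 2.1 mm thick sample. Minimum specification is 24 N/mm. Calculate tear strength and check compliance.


Tear strength = 23 / 2.1 = 11.0 N/mm
Required minimum = 24 N/mm
Compliant: No


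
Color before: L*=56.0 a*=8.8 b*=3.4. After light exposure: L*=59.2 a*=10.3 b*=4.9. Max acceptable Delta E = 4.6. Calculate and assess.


Delta E = 3.84
Passes: Yes

dL = 3.2, da = 1.5, db = 1.5
dE = sqrt((3.2)^2 + (1.5)^2 + (1.5)^2) = 3.84
Max = 4.6
Passes: Yes


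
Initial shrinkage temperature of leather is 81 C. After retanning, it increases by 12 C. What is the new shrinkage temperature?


93 C


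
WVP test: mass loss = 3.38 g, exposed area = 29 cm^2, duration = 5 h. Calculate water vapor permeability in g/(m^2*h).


WVP = mass_loss / (area x time) x 10000
WVP = 3.38 / (29 x 5) x 10000
WVP = 3.38 / 145 x 10000 = 233.10 g/(m^2*h)


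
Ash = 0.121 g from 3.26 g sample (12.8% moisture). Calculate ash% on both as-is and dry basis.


As-is ash = 3.71%
Dry-basis ash = 4.26%


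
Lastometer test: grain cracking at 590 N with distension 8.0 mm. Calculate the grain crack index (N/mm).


Grain crack index = force / distension
Index = 590 / 8.0 = 73.8 N/mm


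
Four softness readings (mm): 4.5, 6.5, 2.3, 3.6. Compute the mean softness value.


4.23 mm

Sum = 4.5 + 6.5 + 2.3 + 3.6
Mean = 16.9 / 4 = 4.23 mm


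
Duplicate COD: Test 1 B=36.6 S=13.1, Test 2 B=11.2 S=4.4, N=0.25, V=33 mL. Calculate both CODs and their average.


COD1 = (36.6 - 13.1) x 0.25 x 8000 / 33 = 1424.2 mg/L
COD2 = (11.2 - 4.4) x 0.25 x 8000 / 33 = 412.1 mg/L
Average = (1424.2 + 412.1) / 2 = 918.2 mg/L


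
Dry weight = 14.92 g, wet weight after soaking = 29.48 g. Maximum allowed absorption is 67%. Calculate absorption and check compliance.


WA = (29.48 - 14.92) / 14.92 x 100 = 97.6%
Maximum allowed: 67%
Compliant: No


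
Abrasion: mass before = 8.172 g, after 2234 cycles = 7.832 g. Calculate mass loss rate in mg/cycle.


Mass loss = 8.172 - 7.832 = 0.340 g
Rate = 0.340 / 2234 x 1000 = 0.152 mg/cycle


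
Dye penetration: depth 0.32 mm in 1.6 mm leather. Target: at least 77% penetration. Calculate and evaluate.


Penetration = 20.0%
Meets target: No


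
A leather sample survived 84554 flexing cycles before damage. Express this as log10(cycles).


log10(84554) = 4.93


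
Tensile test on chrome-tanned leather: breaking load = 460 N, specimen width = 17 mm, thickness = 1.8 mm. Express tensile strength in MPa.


Cross-section = 17 x 1.8 = 30.6 mm^2
TS = 460 / 30.6 = 15.03 MPa
(1 N/mm^2 = 1 MPa)


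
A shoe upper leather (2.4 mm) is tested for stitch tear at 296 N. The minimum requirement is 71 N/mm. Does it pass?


STS = 296 / 2.4 = 123.3 N/mm
Minimum required: 71 N/mm
Passes: Yes


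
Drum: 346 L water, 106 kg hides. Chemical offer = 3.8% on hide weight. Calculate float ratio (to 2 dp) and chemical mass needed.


Float ratio = 3.26
Chemical needed = 4.028 kg

Float ratio = 346 / 106 = 3.26
Chemical = 106 x 3.8 / 100 = 4.028 kg


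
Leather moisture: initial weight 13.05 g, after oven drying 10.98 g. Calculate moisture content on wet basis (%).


15.9%


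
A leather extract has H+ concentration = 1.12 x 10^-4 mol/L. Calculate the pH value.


pH = 3.95

pH = -log10[H+]
pH = -log10(1.12 x 10^-4) = 3.95


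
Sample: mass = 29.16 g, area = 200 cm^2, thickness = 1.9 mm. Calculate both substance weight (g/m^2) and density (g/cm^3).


Substance weight = 1458.0 g/m^2
Density = 0.767 g/cm^3

SW = 29.16 / 200 x 10000 = 1458.0 g/m^2
Volume = 200 x 1.9 / 10 = 38.00 cm^3
Density = 29.16 / 38.00 = 0.767 g/cm^3


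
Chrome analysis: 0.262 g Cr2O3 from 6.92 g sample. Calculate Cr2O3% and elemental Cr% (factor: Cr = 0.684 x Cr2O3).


Cr2O3% = 0.262 / 6.92 x 100 = 3.79%
Cr% = 3.79 x 0.684 = 2.59%


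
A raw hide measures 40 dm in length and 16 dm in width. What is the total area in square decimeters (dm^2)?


640 dm^2


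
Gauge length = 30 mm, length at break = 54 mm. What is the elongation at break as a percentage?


Extension = 54 - 30 = 24 mm
Elongation = 24 / 30 x 100 = 80.0%


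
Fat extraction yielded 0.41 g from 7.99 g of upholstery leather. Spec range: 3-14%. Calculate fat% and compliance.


Fat% = 0.41 / 7.99 x 100 = 5.1%
Spec range: 3-14%
Compliant: Yes


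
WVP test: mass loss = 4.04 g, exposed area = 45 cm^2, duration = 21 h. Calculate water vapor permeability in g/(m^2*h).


WVP = mass_loss / (area x time) x 10000
WVP = 4.04 / (45 x 21) x 10000
WVP = 4.04 / 945 x 10000 = 42.75 g/(m^2*h)


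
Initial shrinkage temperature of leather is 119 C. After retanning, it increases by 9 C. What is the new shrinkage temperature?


128 C

New Ts = 119 + 9 = 128 C


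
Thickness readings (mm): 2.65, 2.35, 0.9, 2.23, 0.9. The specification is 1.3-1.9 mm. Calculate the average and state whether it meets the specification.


Average = 1.81 mm
Within specification: Yes

Sum = 9.03
Average = 9.03 / 5 = 1.81 mm
Specification range: 1.3 to 1.9 mm
Within spec: Yes


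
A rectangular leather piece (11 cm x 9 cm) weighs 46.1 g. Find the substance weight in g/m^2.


Area = 11 x 9 = 99 cm^2
SW = 46.1 / 99 x 10000 = 4656.6 g/m^2


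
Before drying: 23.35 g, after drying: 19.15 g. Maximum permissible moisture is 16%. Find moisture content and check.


Moisture content = 18.0%
Acceptable: No


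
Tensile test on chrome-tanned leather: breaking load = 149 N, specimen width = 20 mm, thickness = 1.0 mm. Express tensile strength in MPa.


7.45 MPa


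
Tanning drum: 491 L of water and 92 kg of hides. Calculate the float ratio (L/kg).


5.3


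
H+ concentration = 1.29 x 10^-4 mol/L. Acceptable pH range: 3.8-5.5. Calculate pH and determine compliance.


pH = 3.89
Compliant: Yes

pH = -log10(1.29 x 10^-4) = 3.89
Range: 3.8 to 5.5
Compliant: Yes


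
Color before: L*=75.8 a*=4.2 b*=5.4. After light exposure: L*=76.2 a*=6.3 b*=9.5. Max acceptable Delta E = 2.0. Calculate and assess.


dL = 0.4, da = 2.1, db = 4.1
dE = sqrt((0.4)^2 + (2.1)^2 + (4.1)^2) = 4.62
Max = 2.0
Passes: No


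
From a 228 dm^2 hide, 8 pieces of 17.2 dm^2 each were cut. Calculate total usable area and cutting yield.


Total usable = 8 x 17.2 = 137.6 dm^2
Yield = 137.6 / 228 x 100 = 60.4%


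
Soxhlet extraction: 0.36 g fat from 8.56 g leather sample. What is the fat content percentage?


4.2%

Fat content = 0.36 / 8.56 x 100
Fat = 4.2%


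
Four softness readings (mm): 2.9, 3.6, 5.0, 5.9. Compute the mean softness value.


4.35 mm

Sum = 2.9 + 3.6 + 5.0 + 5.9
Mean = 17.4 / 4 = 4.35 mm


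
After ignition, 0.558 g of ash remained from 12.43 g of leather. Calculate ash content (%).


4.49%


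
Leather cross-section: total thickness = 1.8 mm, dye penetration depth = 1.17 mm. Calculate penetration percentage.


Penetration% = 1.17 / 1.8 x 100
Penetration = 65.0%


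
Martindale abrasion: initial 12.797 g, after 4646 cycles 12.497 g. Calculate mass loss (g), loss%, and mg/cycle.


Mass loss = 0.300 g
Loss = 2.34%
Rate = 0.065 mg/cycle


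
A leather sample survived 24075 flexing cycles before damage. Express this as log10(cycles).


log10(24075) = 4.38


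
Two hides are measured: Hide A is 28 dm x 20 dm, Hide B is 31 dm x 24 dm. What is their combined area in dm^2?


Hide A area = 28 x 20 = 560 dm^2
Hide B area = 31 x 24 = 744 dm^2
Total = 560 + 744 = 1304 dm^2


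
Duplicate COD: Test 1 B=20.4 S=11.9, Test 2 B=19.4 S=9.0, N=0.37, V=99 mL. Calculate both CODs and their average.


COD1 = 254.1 mg/L
COD2 = 310.9 mg/L
Average = 282.5 mg/L

COD1 = (20.4 - 11.9) x 0.37 x 8000 / 99 = 254.1 mg/L
COD2 = (19.4 - 9.0) x 0.37 x 8000 / 99 = 310.9 mg/L
Average = (254.1 + 310.9) / 2 = 282.5 mg/L


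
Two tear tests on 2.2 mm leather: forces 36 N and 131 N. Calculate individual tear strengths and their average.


Tear 1 = 36 / 2.2 = 16.4 N/mm
Tear 2 = 131 / 2.2 = 59.5 N/mm
Average = (16.4 + 59.5) / 2 = 38.0 N/mm


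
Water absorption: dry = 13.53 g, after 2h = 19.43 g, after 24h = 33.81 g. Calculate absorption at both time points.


2h absorption = 43.6%
24h absorption = 149.9%


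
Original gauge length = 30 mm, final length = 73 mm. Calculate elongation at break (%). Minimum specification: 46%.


Extension = 73 - 30 = 43 mm
Elongation = 43 / 30 x 100 = 143.3%
Minimum required: 46%
Meets specification: Yes


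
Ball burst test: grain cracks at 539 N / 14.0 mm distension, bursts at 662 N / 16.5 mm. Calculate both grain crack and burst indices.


Crack index = 539 / 14.0 = 38.5 N/mm
Burst index = 662 / 16.5 = 40.1 N/mm


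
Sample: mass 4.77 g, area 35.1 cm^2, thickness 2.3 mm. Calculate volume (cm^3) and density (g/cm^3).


Thickness in cm = 2.3 / 10 = 0.23 cm
Volume = 35.1 x 0.23 = 8.073 cm^3
Density = 4.77 / 8.073 = 0.591 g/cm^3


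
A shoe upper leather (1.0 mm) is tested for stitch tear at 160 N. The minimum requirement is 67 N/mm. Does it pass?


STS = 160 / 1.0 = 160.0 N/mm
Minimum required: 67 N/mm
Passes: Yes


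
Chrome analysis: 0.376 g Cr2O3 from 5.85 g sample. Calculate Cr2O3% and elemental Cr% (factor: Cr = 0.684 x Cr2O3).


Cr2O3% = 0.376 / 5.85 x 100 = 6.43%
Cr% = 6.43 x 0.684 = 4.40%


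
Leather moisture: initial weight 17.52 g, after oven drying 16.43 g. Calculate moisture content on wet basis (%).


Moisture = 17.52 - 16.43 = 1.09 g
MC = 1.09 / 17.52 x 100 = 6.2%


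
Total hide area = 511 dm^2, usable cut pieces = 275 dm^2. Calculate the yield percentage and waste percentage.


Yield = 275 / 511 x 100 = 53.8%
Waste = 511 - 275 = 236 dm^2
Waste% = 100 - 53.8 = 46.2%


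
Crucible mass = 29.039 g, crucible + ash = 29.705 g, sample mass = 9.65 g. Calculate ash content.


Ash mass = 0.666 g
Ash content = 6.90%


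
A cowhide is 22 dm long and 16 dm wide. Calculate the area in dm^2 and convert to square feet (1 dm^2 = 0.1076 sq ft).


Area = 22 x 16 = 352 dm^2
Conversion: 352 x 0.1076 = 37.88 sq ft


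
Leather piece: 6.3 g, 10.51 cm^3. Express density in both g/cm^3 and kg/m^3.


0.599 g/cm^3
599 kg/m^3

Density = 6.3 / 10.51 = 0.599 g/cm^3
Convert: 0.599 x 1000 = 599 kg/m^3


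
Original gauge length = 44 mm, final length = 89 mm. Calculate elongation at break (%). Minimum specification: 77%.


Extension = 89 - 44 = 45 mm
Elongation = 45 / 44 x 100 = 102.3%
Minimum required: 77%
Meets specification: Yes


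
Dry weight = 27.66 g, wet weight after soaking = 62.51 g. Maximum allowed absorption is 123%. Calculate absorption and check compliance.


WA = (62.51 - 27.66) / 27.66 x 100 = 126.0%
Maximum allowed: 123%
Compliant: No


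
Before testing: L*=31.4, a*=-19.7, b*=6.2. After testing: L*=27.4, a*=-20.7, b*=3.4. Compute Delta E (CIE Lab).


dL = 27.4 - 31.4 = -4.0
da = -20.7 - (-19.7) = -1.0
db = 3.4 - 6.2 = -2.8
dE = sqrt((-4.0)^2 + (-1.0)^2 + (-2.8)^2) = 4.98


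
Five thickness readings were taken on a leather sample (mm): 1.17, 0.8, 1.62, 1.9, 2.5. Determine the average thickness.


1.60 mm

Sum = 1.17 + 0.8 + 1.62 + 1.9 + 2.5 = 7.99
Average = 7.99 / 5 = 1.60 mm


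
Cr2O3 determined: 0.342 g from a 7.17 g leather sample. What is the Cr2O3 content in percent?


4.77%


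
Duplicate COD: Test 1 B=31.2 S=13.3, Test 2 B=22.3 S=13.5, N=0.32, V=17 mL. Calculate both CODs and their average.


COD1 = (31.2 - 13.3) x 0.32 x 8000 / 17 = 2695.5 mg/L
COD2 = (22.3 - 13.5) x 0.32 x 8000 / 17 = 1325.2 mg/L
Average = (2695.5 + 1325.2) / 2 = 2010.4 mg/L


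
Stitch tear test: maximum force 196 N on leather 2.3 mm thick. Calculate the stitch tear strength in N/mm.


Stitch tear strength = force / thickness
STS = 196 / 2.3 = 85.2 N/mm


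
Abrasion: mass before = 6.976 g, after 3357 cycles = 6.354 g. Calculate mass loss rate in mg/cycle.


Mass loss = 6.976 - 6.354 = 0.622 g
Rate = 0.622 / 3357 x 1000 = 0.185 mg/cycle


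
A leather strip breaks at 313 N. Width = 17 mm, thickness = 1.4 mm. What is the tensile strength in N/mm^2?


Cross-sectional area = 17 x 1.4 = 23.8 mm^2
Tensile strength = 313 / 23.8 = 13.15 N/mm^2


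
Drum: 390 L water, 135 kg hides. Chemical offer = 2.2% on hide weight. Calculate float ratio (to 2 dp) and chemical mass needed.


Float ratio = 390 / 135 = 2.89
Chemical = 135 x 2.2 / 100 = 2.97 kg


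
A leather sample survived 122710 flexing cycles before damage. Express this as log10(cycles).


log10(122710) = 5.09


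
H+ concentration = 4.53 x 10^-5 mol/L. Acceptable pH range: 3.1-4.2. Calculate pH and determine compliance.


pH = -log10(4.53 x 10^-5) = 4.34
Range: 3.1 to 4.2
Compliant: No


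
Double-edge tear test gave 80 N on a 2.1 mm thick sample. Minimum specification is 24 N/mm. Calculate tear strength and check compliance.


Tear strength = 38.1 N/mm
Compliant: Yes

Tear strength = 80 / 2.1 = 38.1 N/mm
Required minimum = 24 N/mm
Compliant: Yes


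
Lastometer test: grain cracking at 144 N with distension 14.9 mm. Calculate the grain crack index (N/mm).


Grain crack index = force / distension
Index = 144 / 14.9 = 9.7 N/mm


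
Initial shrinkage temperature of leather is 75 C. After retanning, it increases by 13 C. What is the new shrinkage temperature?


88 C


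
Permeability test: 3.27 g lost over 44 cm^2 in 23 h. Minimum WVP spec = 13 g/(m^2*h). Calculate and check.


WVP = 32.31 g/(m^2*h)
Meets specification: Yes


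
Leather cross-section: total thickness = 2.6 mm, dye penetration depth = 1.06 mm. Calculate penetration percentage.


Penetration% = 1.06 / 2.6 x 100
Penetration = 40.8%


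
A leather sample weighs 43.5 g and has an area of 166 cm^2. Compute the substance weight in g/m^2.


2620.5 g/m^2

Substance weight = mass / area x 10000
SW = 43.5 / 166 x 10000
SW = 2620.5 g/m^2


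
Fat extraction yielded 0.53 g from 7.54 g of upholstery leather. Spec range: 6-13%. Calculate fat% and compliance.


Fat% = 0.53 / 7.54 x 100 = 7.0%
Spec range: 6-13%
Compliant: Yes


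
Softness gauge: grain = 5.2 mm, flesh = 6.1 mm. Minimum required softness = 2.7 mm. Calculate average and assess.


Average = (5.2 + 6.1) / 2 = 5.65 mm
Minimum = 2.7 mm
Meets requirement: Yes


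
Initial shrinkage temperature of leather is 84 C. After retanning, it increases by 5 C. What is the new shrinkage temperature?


89 C

New Ts = 84 + 5 = 89 C


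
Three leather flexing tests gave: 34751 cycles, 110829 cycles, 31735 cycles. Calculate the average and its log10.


Average = (34751 + 110829 + 31735) / 3 = 59105 cycles
log10(59105) = 4.77


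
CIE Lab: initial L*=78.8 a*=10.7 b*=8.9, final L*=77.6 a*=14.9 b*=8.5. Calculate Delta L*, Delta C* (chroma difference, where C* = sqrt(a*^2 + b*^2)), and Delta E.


Delta L* = -1.2
Delta C* = 3.24
Delta E = 4.39

Delta L* = 77.6 - 78.8 = -1.2
C1* = sqrt((10.7)^2 + (8.9)^2) = 13.918
C2* = sqrt((14.9)^2 + (8.5)^2) = 17.154
Delta C* = 17.154 - 13.918 = 3.24
Delta E = sqrt((-1.2)^2 + (4.2)^2 + (-0.4)^2) = 4.39


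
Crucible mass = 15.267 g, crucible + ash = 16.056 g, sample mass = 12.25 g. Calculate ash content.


Ash mass = 0.789 g
Ash content = 6.44%


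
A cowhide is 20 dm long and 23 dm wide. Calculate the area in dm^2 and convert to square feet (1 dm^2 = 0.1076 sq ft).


460 dm^2
49.50 sq ft

Area = 20 x 23 = 460 dm^2
Conversion: 460 x 0.1076 = 49.50 sq ft


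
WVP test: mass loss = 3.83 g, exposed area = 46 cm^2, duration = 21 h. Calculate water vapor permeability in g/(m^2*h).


WVP = mass_loss / (area x time) x 10000
WVP = 3.83 / (46 x 21) x 10000
WVP = 3.83 / 966 x 10000 = 39.65 g/(m^2*h)


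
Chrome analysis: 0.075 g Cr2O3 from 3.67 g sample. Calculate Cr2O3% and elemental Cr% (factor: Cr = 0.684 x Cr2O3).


Cr2O3% = 0.075 / 3.67 x 100 = 2.04%
Cr% = 2.04 x 0.684 = 1.40%


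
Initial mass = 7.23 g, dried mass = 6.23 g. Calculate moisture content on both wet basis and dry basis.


Wet basis = 13.8%
Dry basis = 16.1%

Moisture lost = 7.23 - 6.23 = 1.00 g
Wet basis MC = 1.00 / 7.23 x 100 = 13.8%
Dry basis MC = 1.00 / 6.23 x 100 = 16.1%


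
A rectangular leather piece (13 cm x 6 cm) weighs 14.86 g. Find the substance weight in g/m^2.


1905.1 g/m^2


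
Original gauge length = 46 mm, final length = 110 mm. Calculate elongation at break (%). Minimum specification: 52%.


Elongation = 139.1%
Meets spec: Yes


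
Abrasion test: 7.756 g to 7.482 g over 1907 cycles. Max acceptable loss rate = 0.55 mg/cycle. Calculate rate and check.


Loss = 7.756 - 7.482 = 0.274 g
Rate = 0.274 g / 1907 cycles x 1000 = 0.144 mg/cycle
Max = 0.55 mg/cycle
Passes: Yes


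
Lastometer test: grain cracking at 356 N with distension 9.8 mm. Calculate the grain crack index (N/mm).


Grain crack index = force / distension
Index = 356 / 9.8 = 36.3 N/mm


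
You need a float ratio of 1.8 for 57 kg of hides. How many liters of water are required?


102.6 L

Water = hide weight x target ratio
Water = 57 x 1.8 = 102.6 L


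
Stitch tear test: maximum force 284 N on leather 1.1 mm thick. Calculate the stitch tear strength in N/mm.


Stitch tear strength = force / thickness
STS = 284 / 1.1 = 258.2 N/mm


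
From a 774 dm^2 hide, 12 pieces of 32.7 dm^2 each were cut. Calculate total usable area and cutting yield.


Total usable = 12 x 32.7 = 392.4 dm^2
Yield = 392.4 / 774 x 100 = 50.7%


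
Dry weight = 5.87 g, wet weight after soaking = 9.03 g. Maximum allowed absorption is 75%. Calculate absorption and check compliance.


WA = (9.03 - 5.87) / 5.87 x 100 = 53.8%
Maximum allowed: 75%
Compliant: Yes


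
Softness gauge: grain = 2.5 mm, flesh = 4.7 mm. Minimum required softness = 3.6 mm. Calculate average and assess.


Average = (2.5 + 4.7) / 2 = 3.60 mm
Minimum = 3.6 mm
Meets requirement: Yes


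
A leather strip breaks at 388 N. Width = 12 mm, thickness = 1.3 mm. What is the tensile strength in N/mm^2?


Cross-sectional area = 12 x 1.3 = 15.6 mm^2
Tensile strength = 388 / 15.6 = 24.87 N/mm^2


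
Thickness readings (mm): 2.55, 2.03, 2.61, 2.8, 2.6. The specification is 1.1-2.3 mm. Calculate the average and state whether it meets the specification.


Average = 2.52 mm
Within specification: No

Sum = 12.59
Average = 12.59 / 5 = 2.52 mm
Specification range: 1.1 to 2.3 mm
Within spec: No


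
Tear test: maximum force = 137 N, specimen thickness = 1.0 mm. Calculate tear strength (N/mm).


137.0 N/mm

Tear strength = force / thickness
Tear = 137 / 1.0 = 137.0 N/mm


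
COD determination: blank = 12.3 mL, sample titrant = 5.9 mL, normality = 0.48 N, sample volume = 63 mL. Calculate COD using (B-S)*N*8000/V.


390.1 mg/L


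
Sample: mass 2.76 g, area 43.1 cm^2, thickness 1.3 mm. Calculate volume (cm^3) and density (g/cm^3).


Volume = 5.603 cm^3
Density = 0.493 g/cm^3


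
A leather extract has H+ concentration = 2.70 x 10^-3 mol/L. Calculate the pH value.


pH = -log10[H+]
pH = -log10(2.70 x 10^-3) = 2.57


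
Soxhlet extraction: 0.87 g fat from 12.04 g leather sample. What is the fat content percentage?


Fat content = 0.87 / 12.04 x 100
Fat = 7.2%


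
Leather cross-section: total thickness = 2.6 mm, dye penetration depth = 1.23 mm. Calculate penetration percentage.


47.3%

Penetration% = 1.23 / 2.6 x 100
Penetration = 47.3%


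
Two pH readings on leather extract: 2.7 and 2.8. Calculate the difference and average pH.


Difference = |2.7 - 2.8| = 0.1
Average = (2.7 + 2.8) / 2 = 2.75


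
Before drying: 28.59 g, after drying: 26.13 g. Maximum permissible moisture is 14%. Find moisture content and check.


Moisture content = 8.6%
Acceptable: Yes


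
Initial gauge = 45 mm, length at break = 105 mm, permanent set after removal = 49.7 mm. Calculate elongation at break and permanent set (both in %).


Elongation at break = (105 - 45) / 45 x 100 = 133.3%
Permanent set = (49.7 - 45) / 45 x 100 = 10.4%


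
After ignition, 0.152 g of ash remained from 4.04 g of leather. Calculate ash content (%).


3.76%


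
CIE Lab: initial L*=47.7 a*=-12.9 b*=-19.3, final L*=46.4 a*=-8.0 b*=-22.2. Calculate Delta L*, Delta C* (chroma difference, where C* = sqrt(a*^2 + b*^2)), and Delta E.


Delta L* = 46.4 - 47.7 = -1.3
C1* = sqrt((-12.9)^2 + (-19.3)^2) = 23.214
C2* = sqrt((-8.0)^2 + (-22.2)^2) = 23.597
Delta C* = 23.597 - 23.214 = 0.38
Delta E = sqrt((-1.3)^2 + (4.9)^2 + (-2.9)^2) = 5.84


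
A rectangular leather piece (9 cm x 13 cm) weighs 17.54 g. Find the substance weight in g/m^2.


1499.1 g/m^2

Area = 9 x 13 = 117 cm^2
SW = 17.54 / 117 x 10000 = 1499.1 g/m^2


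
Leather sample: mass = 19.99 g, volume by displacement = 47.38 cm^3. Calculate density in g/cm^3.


Density = mass / volume
Density = 19.99 / 47.38 = 0.422 g/cm^3


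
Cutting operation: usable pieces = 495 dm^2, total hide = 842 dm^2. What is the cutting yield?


Yield = usable / total x 100
Yield = 495 / 842 x 100 = 58.8%


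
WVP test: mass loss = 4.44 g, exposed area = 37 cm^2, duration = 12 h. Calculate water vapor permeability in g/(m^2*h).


WVP = mass_loss / (area x time) x 10000
WVP = 4.44 / (37 x 12) x 10000
WVP = 4.44 / 444 x 10000 = 100.00 g/(m^2*h)


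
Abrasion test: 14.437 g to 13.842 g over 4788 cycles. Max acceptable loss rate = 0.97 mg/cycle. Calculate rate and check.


Loss = 14.437 - 13.842 = 0.595 g
Rate = 0.595 g / 4788 cycles x 1000 = 0.124 mg/cycle
Max = 0.97 mg/cycle
Passes: Yes


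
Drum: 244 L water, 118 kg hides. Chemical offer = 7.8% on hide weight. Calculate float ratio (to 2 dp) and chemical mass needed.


Float ratio = 244 / 118 = 2.07
Chemical = 118 x 7.8 / 100 = 9.204 kg


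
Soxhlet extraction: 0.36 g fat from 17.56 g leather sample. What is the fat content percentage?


2.1%


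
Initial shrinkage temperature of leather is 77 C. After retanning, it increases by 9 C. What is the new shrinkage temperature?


86 C

New Ts = 77 + 9 = 86 C


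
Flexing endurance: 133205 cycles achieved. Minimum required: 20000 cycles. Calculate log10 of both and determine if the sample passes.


Achieved: log10 = 5.12
Required: log10 = 4.30
Passes: Yes

log10(133205) = 5.12
log10(20000) = 4.30
Passes: Yes


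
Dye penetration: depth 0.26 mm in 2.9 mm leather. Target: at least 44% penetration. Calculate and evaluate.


Penetration = 9.0%
Meets target: No


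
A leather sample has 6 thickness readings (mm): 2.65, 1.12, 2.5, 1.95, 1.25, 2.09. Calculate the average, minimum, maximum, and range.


Sum = 11.56
Average = 11.56 / 6 = 1.93 mm
Minimum = 1.12 mm
Maximum = 2.65 mm
Range = 2.65 - 1.12 = 1.53 mm


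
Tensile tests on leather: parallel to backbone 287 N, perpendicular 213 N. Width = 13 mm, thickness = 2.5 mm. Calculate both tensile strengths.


Area = 13 x 2.5 = 32.5 mm^2
TS (parallel) = 287 / 32.5 = 8.83 N/mm^2
TS (perpendicular) = 213 / 32.5 = 6.55 N/mm^2


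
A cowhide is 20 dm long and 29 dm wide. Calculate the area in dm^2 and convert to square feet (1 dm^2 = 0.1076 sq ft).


580 dm^2
62.41 sq ft

Area = 20 x 29 = 580 dm^2
Conversion: 580 x 0.1076 = 62.41 sq ft


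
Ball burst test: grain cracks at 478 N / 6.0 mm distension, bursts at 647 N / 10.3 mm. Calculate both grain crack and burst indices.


Crack index = 79.7 N/mm
Burst index = 62.8 N/mm

Crack index = 478 / 6.0 = 79.7 N/mm
Burst index = 647 / 10.3 = 62.8 N/mm


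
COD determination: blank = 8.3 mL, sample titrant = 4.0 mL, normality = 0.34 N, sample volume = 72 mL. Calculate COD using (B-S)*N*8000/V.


COD = (8.3 - 4.0) x 0.34 x 8000 / 72
COD = 4.3 x 0.34 x 8000 / 72
COD = 162.4 mg/L


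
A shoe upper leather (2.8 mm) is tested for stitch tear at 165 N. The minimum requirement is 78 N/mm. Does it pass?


STS = 58.9 N/mm
Passes: No


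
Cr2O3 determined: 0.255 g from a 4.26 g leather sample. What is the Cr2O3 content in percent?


5.99%

Cr2O3% = 0.255 / 4.26 x 100
Cr2O3% = 5.99%


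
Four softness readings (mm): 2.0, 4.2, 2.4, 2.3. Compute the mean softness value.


2.73 mm


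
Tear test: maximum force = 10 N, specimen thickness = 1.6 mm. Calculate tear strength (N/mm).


Tear strength = force / thickness
Tear = 10 / 1.6 = 6.3 N/mm


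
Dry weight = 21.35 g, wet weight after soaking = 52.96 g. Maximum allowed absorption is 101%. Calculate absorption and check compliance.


WA = (52.96 - 21.35) / 21.35 x 100 = 148.1%
Maximum allowed: 101%
Compliant: No


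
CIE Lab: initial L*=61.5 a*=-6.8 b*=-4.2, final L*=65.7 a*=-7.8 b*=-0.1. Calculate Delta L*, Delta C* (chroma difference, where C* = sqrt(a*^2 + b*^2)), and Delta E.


Delta L* = 65.7 - 61.5 = 4.2
C1* = sqrt((-6.8)^2 + (-4.2)^2) = 7.992
C2* = sqrt((-7.8)^2 + (-0.1)^2) = 7.801
Delta C* = 7.801 - 7.992 = -0.19
Delta E = sqrt((4.2)^2 + (-1.0)^2 + (4.1)^2) = 5.95


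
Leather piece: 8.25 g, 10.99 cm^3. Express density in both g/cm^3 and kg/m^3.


0.751 g/cm^3
751 kg/m^3

Density = 8.25 / 10.99 = 0.751 g/cm^3
Convert: 0.751 x 1000 = 751 kg/m^3


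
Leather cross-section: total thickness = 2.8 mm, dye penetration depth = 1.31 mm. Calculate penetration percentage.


Penetration% = 1.31 / 2.8 x 100
Penetration = 46.8%
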